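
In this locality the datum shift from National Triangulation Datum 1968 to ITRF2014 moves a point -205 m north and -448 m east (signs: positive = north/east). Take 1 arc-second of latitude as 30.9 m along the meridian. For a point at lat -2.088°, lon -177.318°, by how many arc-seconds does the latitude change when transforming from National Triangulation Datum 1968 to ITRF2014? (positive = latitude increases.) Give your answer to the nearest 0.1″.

Δφ = -6.6″

1″ of latitude = 30.90 m, so Δφ = -205.0 / 30.90 = -6.634″.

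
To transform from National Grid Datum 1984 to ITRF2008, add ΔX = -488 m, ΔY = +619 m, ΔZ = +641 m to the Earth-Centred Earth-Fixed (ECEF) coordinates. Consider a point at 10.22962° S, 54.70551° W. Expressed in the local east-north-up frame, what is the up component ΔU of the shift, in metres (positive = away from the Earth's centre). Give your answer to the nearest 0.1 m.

ΔU = -888.5 m

The local up (radial) axis is (cos φ cos λ, cos φ sin λ, sin φ), giving ΔU = -277.474 − 497.192 − 113.837 = -888.50 m.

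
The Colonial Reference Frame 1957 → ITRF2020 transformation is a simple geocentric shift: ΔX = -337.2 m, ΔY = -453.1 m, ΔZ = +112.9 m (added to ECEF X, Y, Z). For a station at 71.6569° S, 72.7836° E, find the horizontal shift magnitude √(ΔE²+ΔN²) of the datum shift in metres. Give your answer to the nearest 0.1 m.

At φ = -71.6569°, λ = 72.7836°: sin φ = -0.949189, cos φ = 0.314707, sin λ = 0.955194, cos λ = 0.295981.
ΔE = −sin λ·ΔX + cos λ·ΔY = −(0.955194)·(-337.2) + (0.295981)·(-453.1) = 187.98 m.
ΔN = −sin φ cos λ·ΔX − sin φ sin λ·ΔY + cos φ·ΔZ = −(-0.949189)(0.295981)(-337.2) − (-0.949189)(0.955194)(-453.1) + (0.314707)(112.9) = -470.01 m.
Horizontal magnitude = √(ΔE² + ΔN²) = √(187.98² + (-470.01)²) = 506.21 m.

506.2 m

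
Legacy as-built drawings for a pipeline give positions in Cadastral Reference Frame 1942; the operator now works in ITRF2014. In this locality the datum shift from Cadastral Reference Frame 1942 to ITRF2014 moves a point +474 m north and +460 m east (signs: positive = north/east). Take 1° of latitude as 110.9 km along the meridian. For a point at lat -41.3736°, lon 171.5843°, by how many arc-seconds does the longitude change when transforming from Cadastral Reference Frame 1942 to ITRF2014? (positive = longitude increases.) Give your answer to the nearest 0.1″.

Δλ = 19.9″

At latitude -41.3736°, cos φ = 0.750416.
1° of longitude at this latitude = 110.9 × cos φ = 83.22 km, so Δλ = 460.0 / 83221.1 = 0.0055274° = 19.899″.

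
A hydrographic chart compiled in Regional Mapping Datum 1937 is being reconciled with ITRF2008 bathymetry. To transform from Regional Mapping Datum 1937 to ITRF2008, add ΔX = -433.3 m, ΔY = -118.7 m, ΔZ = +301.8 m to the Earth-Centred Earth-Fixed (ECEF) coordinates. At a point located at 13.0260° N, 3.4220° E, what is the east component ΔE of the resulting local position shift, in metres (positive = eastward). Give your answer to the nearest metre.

The local east axis at (φ, λ) is (−sin λ, cos λ, 0), so ΔE = −sin(3.4220°)·(-433.3) + cos(3.4220°)·(-118.7) = -92.62 m.

ΔE = -93 m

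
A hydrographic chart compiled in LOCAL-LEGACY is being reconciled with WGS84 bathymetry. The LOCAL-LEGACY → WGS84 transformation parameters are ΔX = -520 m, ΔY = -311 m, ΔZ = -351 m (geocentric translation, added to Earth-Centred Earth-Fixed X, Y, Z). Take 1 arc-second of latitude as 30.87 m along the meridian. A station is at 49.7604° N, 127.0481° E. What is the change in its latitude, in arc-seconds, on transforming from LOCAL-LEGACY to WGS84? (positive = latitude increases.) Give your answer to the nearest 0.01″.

Δφ = -8.95″

sin φ = 0.763350, cos φ = 0.645985, sin λ = 0.798130, cos λ = -0.602485.
North component: ΔN = −sin φ cos λ·ΔX − sin φ sin λ·ΔY + cos φ·ΔZ = −(0.763350)(-0.602485)(-520) − (0.763350)(0.798130)(-311) + (0.645985)(-351) = -276.42 m.
1° of latitude spans 3600 × 30.87 = 111132 m, so Δφ = -276.42 / 111132 × 3600 = -8.954″.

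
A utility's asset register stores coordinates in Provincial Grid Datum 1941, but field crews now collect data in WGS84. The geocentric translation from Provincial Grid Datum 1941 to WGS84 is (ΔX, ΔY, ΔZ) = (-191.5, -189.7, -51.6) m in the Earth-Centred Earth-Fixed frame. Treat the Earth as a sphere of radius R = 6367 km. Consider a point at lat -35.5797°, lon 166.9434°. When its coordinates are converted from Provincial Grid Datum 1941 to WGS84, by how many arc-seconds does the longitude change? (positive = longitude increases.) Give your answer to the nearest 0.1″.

Δλ = 9.1″

sin φ = -0.581835, cos φ = 0.813307, sin λ = 0.225913, cos λ = -0.974147.
East component: ΔE = −sin λ·ΔX + cos λ·ΔY = −(0.225913)(-191.5) + (-0.974147)(-189.7) = 228.06 m.
1° of latitude spans πR/180 = 111125 m; at latitude φ, 1° of longitude spans that × cos φ = 90378.8 m, so Δλ = 228.06 / 90378.8 × 3600 = 9.084″.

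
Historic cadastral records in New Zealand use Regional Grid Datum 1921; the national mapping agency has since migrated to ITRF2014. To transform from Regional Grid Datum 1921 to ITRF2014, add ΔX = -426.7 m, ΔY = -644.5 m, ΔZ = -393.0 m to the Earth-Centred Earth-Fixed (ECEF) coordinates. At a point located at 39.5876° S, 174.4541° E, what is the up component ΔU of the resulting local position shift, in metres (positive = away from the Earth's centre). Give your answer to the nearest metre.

At φ = -39.5876°, λ = 174.4541°: sin φ = -0.637257, cos φ = 0.770651, sin λ = 0.096643, cos λ = -0.995319.
ΔU = cos φ cos λ·ΔX + cos φ sin λ·ΔY + sin φ·ΔZ = (0.770651)(-0.995319)(-426.7) + (0.770651)(0.096643)(-644.5) + (-0.637257)(-393.0) = 529.74 m.

ΔU = 530 m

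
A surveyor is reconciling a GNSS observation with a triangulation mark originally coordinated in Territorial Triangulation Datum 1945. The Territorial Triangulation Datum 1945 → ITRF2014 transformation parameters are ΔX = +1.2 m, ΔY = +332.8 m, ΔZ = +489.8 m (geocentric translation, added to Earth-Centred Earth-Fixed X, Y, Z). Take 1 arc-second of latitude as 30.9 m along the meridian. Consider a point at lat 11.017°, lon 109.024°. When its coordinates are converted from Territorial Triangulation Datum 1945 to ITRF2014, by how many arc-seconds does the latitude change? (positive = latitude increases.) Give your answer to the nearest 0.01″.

Δφ = 13.62″

sin φ = 0.191100, cos φ = 0.981571, sin λ = 0.945382, cos λ = -0.325964.
North component: ΔN = −sin φ cos λ·ΔX − sin φ sin λ·ΔY + cos φ·ΔZ = −(0.191100)(-0.325964)(1.2) − (0.191100)(0.945382)(332.8) + (0.981571)(489.8) = 420.72 m.
1° of latitude spans 3600 × 30.90 = 111240 m, so Δφ = 420.72 / 111240 × 3600 = 13.616″.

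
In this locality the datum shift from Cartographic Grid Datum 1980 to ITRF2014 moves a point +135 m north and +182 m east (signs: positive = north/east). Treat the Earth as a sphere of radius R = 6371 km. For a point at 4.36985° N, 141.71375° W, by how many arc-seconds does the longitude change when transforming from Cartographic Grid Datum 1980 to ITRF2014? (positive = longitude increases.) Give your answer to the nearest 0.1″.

Δλ = 5.9″

At latitude 4.36985°, cos φ = 0.997093.
One radian of longitude at latitude φ spans R cos φ, so Δλ = ΔE / (R cos φ) = 182.0 / (6371000 × 0.997093) = 2.8650e-05 rad = 5.910″.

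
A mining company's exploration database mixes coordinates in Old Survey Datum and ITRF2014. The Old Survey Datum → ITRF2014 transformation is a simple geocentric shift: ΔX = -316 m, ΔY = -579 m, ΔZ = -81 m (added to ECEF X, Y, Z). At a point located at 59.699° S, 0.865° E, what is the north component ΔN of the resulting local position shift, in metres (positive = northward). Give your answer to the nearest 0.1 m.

At φ = -59.699°, λ = 0.865°: sin φ = -0.863387, cos φ = 0.504543, sin λ = 0.015097, cos λ = 0.999886.
ΔN = −sin φ cos λ·ΔX − sin φ sin λ·ΔY + cos φ·ΔZ = −(-0.863387)(0.999886)(-316) − (-0.863387)(0.015097)(-579) + (0.504543)(-81) = -321.21 m.

ΔN = -321.2 m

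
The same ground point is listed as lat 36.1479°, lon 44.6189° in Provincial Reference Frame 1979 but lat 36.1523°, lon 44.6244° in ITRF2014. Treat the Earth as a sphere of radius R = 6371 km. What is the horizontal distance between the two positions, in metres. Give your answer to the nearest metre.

695 m

Δφ = 36.1523° − 36.1479° = +0.0044°; Δλ = 44.6244° − 44.6189° = +0.0055°.
1° along a meridian = πR/180 = 111195 m.
ΔN = Δφ × 111195 = 489.3 m; ΔE = Δλ × 111195 × cos(36.1479°) = +0.0055 × 111195 × 0.807497 = 493.8 m.
Distance = √(ΔE² + ΔN²) = √(493.8² + 489.3²) = 695.2 m.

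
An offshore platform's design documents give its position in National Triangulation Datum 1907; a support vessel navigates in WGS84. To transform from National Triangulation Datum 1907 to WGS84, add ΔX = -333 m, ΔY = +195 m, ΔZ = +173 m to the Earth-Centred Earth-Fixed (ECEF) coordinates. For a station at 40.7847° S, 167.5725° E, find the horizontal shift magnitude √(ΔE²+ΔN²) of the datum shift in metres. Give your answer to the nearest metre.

The local east axis at (φ, λ) is (−sin λ, cos λ, 0), so ΔE = −sin(167.5725°)·(-333) + cos(167.5725°)·195 = -118.77 m.
The local north axis is (−sin φ cos λ, −sin φ sin λ, cos φ), giving ΔN = 212.425 + 27.412 + 130.990 = 370.83 m.
Horizontal magnitude = √(ΔE² + ΔN²) = √((-118.77)² + 370.83²) = 389.38 m.

389 m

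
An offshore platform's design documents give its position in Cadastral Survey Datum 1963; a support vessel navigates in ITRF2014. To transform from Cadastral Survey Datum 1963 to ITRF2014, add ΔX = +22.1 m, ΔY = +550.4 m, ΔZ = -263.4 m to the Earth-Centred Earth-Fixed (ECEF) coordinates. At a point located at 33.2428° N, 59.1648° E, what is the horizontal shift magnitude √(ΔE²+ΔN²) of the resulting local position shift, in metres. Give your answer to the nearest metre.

The local east axis at (φ, λ) is (−sin λ, cos λ, 0), so ΔE = −sin(59.1648°)·22.1 + cos(59.1648°)·550.4 = 263.14 m.
The local north axis is (−sin φ cos λ, −sin φ sin λ, cos φ), giving ΔN = -6.210 − 259.073 − 220.296 = -485.58 m.
Horizontal magnitude = √(ΔE² + ΔN²) = √(263.14² + (-485.58)²) = 552.30 m.

552 m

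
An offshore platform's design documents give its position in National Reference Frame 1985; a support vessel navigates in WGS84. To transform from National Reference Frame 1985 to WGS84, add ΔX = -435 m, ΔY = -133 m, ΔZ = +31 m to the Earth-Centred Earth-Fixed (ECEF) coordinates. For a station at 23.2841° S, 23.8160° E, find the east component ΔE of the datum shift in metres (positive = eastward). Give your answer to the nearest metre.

ΔE = 54 m

At φ = -23.2841°, λ = 23.8160°: sin φ = -0.395291, cos φ = 0.918556, sin λ = 0.403801, cos λ = 0.914847.
ΔE = −sin λ·ΔX + cos λ·ΔY = −(0.403801)·(-435) + (0.914847)·(-133) = 53.98 m.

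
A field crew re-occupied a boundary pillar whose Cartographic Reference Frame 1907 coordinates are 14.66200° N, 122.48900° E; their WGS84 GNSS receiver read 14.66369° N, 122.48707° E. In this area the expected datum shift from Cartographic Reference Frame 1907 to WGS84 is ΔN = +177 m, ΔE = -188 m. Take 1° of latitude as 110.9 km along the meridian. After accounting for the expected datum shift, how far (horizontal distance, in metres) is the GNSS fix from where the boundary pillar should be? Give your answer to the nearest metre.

Observed coordinate differences: Δφ = +0.00169°, Δλ = -0.00193°.
Converting to metres (1° lat = 110900 m, cos φ = 0.967436): observed ΔN = 187.4 m, observed ΔE = -207.1 m.
Subtracting the expected shift leaves a residual of 187.4 − (177) = 10.4 m north and -207.1 − (-188) = -19.1 m east.
Residual distance = √(10.4² + (-19.1)²) = 21.7 m.

22 m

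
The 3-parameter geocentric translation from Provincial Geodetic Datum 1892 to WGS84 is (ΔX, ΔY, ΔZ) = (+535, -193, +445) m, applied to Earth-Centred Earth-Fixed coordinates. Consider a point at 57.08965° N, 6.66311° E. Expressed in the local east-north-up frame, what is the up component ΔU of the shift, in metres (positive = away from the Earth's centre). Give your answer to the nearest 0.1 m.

The local up (radial) axis is (cos φ cos λ, cos φ sin λ, sin φ), giving ΔU = 288.716 − 12.167 + 373.587 = 650.14 m.

ΔU = 650.1 m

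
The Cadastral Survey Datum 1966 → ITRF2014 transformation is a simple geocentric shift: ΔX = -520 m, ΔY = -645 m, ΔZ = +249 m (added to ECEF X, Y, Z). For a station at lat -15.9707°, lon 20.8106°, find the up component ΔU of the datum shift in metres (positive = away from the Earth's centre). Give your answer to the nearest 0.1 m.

ΔU = -756.1 m

At φ = -15.9707°, λ = 20.8106°: sin φ = -0.275146, cos φ = 0.961403, sin λ = 0.355280, cos λ = 0.934760.
ΔU = cos φ cos λ·ΔX + cos φ sin λ·ΔY + sin φ·ΔZ = (0.961403)(0.934760)(-520) + (0.961403)(0.355280)(-645) + (-0.275146)(249) = -756.14 m.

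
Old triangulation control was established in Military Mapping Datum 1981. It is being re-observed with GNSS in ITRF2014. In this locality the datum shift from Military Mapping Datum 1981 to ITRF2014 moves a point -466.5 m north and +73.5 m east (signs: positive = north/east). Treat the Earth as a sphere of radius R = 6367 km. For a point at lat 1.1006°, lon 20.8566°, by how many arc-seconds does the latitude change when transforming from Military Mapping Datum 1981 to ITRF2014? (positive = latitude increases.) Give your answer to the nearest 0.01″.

On a sphere of radius R, 1 rad of latitude = R, so Δφ = ΔN / R = -466.5 / 6367000 = -7.3268e-05 rad = -15.113″.

Δφ = -15.11″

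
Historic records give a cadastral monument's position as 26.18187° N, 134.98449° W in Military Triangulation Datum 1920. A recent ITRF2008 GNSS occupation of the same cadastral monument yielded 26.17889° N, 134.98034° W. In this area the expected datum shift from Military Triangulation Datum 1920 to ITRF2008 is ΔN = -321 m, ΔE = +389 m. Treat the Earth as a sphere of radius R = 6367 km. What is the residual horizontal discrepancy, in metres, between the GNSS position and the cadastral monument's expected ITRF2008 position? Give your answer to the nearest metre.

27 m

Observed coordinate differences: Δφ = -0.00298°, Δλ = +0.00415°.
Converting to metres (1° lat = 111125 m, cos φ = 0.897398): observed ΔN = -331.2 m, observed ΔE = 413.9 m.
Subtracting the expected shift leaves a residual of -331.2 − (-321) = -10.2 m north and 413.9 − (389) = 24.9 m east.
Residual distance = √((-10.2)² + 24.9²) = 26.8 m.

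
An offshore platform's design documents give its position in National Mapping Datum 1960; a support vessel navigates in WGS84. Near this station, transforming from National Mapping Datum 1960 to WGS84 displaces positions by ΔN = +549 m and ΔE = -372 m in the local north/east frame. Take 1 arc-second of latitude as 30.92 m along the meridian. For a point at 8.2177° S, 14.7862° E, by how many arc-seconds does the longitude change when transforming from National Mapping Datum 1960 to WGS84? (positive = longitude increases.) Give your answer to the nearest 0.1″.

At latitude -8.2177°, cos φ = 0.989732.
1″ of longitude at this latitude = 30.92 × cos φ = 30.6025 m, so Δλ = -372.0 / 30.6025 = -12.156″.

Δλ = -12.2″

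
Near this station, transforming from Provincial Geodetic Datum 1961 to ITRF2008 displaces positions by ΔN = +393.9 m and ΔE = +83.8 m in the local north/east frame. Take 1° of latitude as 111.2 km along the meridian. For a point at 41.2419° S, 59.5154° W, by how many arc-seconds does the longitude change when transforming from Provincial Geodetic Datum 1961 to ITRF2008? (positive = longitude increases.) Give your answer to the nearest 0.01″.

At latitude -41.2419°, cos φ = 0.751933.
1° of longitude at this latitude = 111.2 × cos φ = 83.61 km, so Δλ = 83.8 / 83615.0 = 0.0010022° = 3.608″.

Δλ = 3.61″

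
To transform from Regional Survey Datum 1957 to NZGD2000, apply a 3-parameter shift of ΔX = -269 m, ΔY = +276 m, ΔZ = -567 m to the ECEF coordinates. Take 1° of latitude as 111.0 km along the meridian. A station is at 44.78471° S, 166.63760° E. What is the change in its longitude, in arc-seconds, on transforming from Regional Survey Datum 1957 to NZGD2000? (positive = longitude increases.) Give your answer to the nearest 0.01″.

Δλ = -9.43″

sin φ = -0.704445, cos φ = 0.709759, sin λ = 0.231109, cos λ = -0.972928.
East component: ΔE = −sin λ·ΔX + cos λ·ΔY = −(0.231109)(-269) + (-0.972928)(276) = -206.36 m.
1° of latitude spans 111000 m; at latitude φ, 1° of longitude spans that × cos φ = 78783.2 m, so Δλ = -206.36 / 78783.2 × 3600 = -9.430″.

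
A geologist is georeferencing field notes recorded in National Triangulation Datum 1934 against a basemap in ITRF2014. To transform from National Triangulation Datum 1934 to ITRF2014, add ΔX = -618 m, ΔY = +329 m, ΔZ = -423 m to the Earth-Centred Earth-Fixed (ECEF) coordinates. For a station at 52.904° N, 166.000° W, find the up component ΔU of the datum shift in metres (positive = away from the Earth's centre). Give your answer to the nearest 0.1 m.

ΔU = -23.7 m

The local up (radial) axis is (cos φ cos λ, cos φ sin λ, sin φ), giving ΔU = 361.676 − 48.006 − 337.396 = -23.73 m.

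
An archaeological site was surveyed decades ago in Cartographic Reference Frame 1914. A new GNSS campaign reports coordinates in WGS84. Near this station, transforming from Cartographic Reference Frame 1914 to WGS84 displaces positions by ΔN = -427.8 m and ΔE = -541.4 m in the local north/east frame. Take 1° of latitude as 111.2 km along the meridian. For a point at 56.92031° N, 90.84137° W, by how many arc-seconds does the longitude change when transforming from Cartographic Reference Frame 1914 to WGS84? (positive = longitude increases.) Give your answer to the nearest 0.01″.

At latitude 56.92031°, cos φ = 0.545805.
1° of longitude at this latitude = 111.2 × cos φ = 60.69 km, so Δλ = -541.4 / 60693.5 = -0.0089202° = -32.113″.

Δλ = -32.11″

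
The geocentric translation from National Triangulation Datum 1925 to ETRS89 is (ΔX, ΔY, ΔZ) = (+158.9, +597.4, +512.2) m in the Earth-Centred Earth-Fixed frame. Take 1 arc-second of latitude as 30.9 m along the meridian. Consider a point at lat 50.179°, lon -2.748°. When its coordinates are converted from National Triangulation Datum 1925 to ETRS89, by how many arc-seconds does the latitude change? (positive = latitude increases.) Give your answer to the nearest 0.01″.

Δφ = 7.38″

sin φ = 0.768049, cos φ = 0.640391, sin λ = -0.047943, cos λ = 0.998850.
North component: ΔN = −sin φ cos λ·ΔX − sin φ sin λ·ΔY + cos φ·ΔZ = −(0.768049)(0.998850)(158.9) − (0.768049)(-0.047943)(597.4) + (0.640391)(512.2) = 228.10 m.
1° of latitude spans 3600 × 30.90 = 111240 m, so Δφ = 228.10 / 111240 × 3600 = 7.382″.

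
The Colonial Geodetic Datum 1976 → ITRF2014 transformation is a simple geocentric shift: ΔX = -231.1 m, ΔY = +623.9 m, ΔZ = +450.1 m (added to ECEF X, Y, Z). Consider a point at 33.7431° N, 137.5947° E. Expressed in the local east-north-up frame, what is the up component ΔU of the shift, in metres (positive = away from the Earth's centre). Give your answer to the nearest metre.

ΔU = 742 m

The local up (radial) axis is (cos φ cos λ, cos φ sin λ, sin φ), giving ΔU = 141.896 + 349.861 + 250.017 = 741.77 m.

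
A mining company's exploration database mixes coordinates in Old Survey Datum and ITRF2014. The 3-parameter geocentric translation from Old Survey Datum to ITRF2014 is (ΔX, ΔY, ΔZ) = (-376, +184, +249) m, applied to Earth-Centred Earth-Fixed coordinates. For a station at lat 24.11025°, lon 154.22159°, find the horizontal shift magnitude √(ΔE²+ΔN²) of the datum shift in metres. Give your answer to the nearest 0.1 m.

56.3 m

At φ = 24.11025°, λ = 154.22159°: sin φ = 0.408494, cos φ = 0.912761, sin λ = 0.434892, cos λ = -0.900483.
ΔE = −sin λ·ΔX + cos λ·ΔY = −(0.434892)·(-376) + (-0.900483)·(184) = -2.17 m.
ΔN = −sin φ cos λ·ΔX − sin φ sin λ·ΔY + cos φ·ΔZ = −(0.408494)(-0.900483)(-376) − (0.408494)(0.434892)(184) + (0.912761)(249) = 56.28 m.
Horizontal magnitude = √(ΔE² + ΔN²) = √((-2.17)² + 56.28²) = 56.32 m.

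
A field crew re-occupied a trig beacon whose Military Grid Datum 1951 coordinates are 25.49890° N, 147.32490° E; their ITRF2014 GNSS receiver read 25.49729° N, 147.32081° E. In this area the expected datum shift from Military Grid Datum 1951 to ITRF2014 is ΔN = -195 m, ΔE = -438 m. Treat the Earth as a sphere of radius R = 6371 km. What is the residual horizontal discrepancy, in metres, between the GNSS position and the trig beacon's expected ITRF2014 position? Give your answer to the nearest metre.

Observed coordinate differences: Δφ = -0.00161°, Δλ = -0.00409°.
Converting to metres (1° lat = 111195 m, cos φ = 0.902594): observed ΔN = -179.0 m, observed ΔE = -410.5 m.
Subtracting the expected shift leaves a residual of -179.0 − (-195) = 16.0 m north and -410.5 − (-438) = 27.5 m east.
Residual distance = √(16.0² + 27.5²) = 31.8 m.

32 m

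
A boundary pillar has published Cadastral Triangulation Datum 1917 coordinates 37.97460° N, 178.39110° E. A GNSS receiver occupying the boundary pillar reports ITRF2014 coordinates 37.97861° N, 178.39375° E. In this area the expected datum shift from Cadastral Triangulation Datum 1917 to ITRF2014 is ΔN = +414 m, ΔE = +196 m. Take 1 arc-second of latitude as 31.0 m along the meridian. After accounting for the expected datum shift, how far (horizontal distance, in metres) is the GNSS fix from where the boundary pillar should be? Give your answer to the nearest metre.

Observed coordinate differences: Δφ = +0.00401°, Δλ = +0.00265°.
Converting to metres (1° lat = 111600 m, cos φ = 0.788284): observed ΔN = 447.5 m, observed ΔE = 233.1 m.
Subtracting the expected shift leaves a residual of 447.5 − (414) = 33.5 m north and 233.1 − (196) = 37.1 m east.
Residual distance = √(33.5² + 37.1²) = 50.0 m.

50 m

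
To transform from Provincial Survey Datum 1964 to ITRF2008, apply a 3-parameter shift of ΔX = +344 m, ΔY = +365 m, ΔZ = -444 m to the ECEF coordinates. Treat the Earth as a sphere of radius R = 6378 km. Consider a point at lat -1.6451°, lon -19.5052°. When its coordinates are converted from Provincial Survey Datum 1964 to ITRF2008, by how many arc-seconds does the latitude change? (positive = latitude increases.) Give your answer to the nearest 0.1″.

Δφ = -14.2″

sin φ = -0.028708, cos φ = 0.999588, sin λ = -0.333892, cos λ = 0.942611.
North component: ΔN = −sin φ cos λ·ΔX − sin φ sin λ·ΔY + cos φ·ΔZ = −(-0.028708)(0.942611)(344) − (-0.028708)(-0.333892)(365) + (0.999588)(-444) = -438.01 m.
1° of latitude spans πR/180 = 111317 m, so Δφ = -438.01 / 111317 × 3600 = -14.165″.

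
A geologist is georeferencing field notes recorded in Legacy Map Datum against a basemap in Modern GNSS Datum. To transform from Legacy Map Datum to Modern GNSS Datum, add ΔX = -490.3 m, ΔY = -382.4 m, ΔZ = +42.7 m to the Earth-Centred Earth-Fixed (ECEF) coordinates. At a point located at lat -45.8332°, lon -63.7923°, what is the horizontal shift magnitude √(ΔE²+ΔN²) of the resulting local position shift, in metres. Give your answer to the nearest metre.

621 m

The local east axis at (φ, λ) is (−sin λ, cos λ, 0), so ΔE = −sin(-63.7923°)·(-490.3) + cos(-63.7923°)·(-382.4) = -608.77 m.
The local north axis is (−sin φ cos λ, −sin φ sin λ, cos φ), giving ΔN = -155.320 + 246.103 + 29.751 = 120.53 m.
Horizontal magnitude = √(ΔE² + ΔN²) = √((-608.77)² + 120.53²) = 620.59 m.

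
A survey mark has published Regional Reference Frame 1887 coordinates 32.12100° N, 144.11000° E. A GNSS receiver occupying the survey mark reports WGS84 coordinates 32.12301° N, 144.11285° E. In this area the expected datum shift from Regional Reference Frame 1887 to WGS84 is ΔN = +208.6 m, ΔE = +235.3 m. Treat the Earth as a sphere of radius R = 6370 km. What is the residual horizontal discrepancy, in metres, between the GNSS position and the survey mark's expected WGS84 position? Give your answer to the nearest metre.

Observed coordinate differences: Δφ = +0.00201°, Δλ = +0.00285°.
Converting to metres (1° lat = 111177 m, cos φ = 0.846927): observed ΔN = 223.5 m, observed ΔE = 268.4 m.
Subtracting the expected shift leaves a residual of 223.5 − (208.6) = 14.9 m north and 268.4 − (235.3) = 33.1 m east.
Residual distance = √(14.9² + 33.1²) = 36.2 m.

36 m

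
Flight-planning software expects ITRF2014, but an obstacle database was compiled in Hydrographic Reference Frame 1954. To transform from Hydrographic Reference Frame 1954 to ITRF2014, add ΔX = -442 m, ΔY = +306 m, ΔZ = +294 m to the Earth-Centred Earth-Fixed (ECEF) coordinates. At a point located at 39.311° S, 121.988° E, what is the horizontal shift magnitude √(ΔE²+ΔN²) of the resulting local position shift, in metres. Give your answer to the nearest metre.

581 m

The local east axis at (φ, λ) is (−sin λ, cos λ, 0), so ΔE = −sin(121.988°)·(-442) + cos(121.988°)·306 = 212.79 m.
The local north axis is (−sin φ cos λ, −sin φ sin λ, cos φ), giving ΔN = 148.338 + 164.424 + 227.473 = 540.24 m.
Horizontal magnitude = √(ΔE² + ΔN²) = √(212.79² + 540.24²) = 580.63 m.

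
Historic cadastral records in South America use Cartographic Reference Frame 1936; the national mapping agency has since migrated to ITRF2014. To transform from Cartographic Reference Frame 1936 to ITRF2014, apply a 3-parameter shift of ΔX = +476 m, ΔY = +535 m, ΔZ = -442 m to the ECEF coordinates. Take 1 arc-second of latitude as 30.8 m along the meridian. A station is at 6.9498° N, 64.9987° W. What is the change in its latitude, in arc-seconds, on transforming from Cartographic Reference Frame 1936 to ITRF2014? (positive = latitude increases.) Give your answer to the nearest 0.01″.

Δφ = -13.13″

sin φ = 0.121000, cos φ = 0.992653, sin λ = -0.906298, cos λ = 0.422639.
North component: ΔN = −sin φ cos λ·ΔX − sin φ sin λ·ΔY + cos φ·ΔZ = −(0.121000)(0.422639)(476) − (0.121000)(-0.906298)(535) + (0.992653)(-442) = -404.43 m.
1° of latitude spans 3600 × 30.80 = 110880 m, so Δφ = -404.43 / 110880 × 3600 = -13.131″.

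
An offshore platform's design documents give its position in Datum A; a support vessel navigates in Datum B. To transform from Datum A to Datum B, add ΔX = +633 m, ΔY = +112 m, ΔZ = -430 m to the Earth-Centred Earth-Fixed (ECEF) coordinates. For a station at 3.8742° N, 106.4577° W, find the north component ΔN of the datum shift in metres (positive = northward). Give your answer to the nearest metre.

At φ = 3.8742°, λ = -106.4577°: sin φ = 0.067566, cos φ = 0.997715, sin λ = -0.959029, cos λ = -0.283307.
ΔN = −sin φ cos λ·ΔX − sin φ sin λ·ΔY + cos φ·ΔZ = −(0.067566)(-0.283307)(633) − (0.067566)(-0.959029)(112) + (0.997715)(-430) = -409.64 m.

ΔN = -410 m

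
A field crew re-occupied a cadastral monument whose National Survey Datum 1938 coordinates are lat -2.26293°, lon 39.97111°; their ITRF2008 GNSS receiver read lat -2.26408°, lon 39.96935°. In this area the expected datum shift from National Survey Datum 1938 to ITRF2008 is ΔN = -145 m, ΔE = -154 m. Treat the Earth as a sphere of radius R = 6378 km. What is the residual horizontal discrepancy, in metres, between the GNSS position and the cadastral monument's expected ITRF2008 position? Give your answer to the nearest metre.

45 m

Observed coordinate differences: Δφ = -0.00115°, Δλ = -0.00176°.
Converting to metres (1° lat = 111317 m, cos φ = 0.999220): observed ΔN = -128.0 m, observed ΔE = -195.8 m.
Subtracting the expected shift leaves a residual of -128.0 − (-145) = 17.0 m north and -195.8 − (-154) = -41.8 m east.
Residual distance = √(17.0² + (-41.8)²) = 45.1 m.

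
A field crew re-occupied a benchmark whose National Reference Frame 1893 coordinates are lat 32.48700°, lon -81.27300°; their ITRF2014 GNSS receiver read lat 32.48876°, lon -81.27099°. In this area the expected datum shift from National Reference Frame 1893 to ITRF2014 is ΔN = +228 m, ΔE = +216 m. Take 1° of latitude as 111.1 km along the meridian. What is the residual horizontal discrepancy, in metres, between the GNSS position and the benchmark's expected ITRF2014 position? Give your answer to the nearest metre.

Observed coordinate differences: Δφ = +0.00176°, Δλ = +0.00201°.
Converting to metres (1° lat = 111100 m, cos φ = 0.843513): observed ΔN = 195.5 m, observed ΔE = 188.4 m.
Subtracting the expected shift leaves a residual of 195.5 − (228) = -32.5 m north and 188.4 − (216) = -27.6 m east.
Residual distance = √((-32.5)² + (-27.6)²) = 42.6 m.

43 m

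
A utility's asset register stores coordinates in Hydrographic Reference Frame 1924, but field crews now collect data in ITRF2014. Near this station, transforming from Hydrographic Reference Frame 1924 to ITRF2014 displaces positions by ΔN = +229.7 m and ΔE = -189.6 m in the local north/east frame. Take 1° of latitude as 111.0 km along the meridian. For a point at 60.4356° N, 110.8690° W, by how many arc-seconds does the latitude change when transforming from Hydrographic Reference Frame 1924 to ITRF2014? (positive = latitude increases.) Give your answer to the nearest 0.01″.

1° of latitude = 111.0 km, so Δφ = 229.7 / 111000 = 0.0020694° = 7.450″.

Δφ = 7.45″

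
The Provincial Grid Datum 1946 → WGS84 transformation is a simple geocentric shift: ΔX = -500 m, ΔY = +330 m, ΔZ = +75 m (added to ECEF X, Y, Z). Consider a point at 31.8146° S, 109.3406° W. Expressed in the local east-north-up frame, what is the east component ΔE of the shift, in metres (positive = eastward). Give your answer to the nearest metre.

ΔE = -581 m

At φ = -31.8146°, λ = -109.3406°: sin φ = -0.527172, cos φ = 0.849758, sin λ = -0.943567, cos λ = -0.331183.
ΔE = −sin λ·ΔX + cos λ·ΔY = −(-0.943567)·(-500) + (-0.331183)·(330) = -581.07 m.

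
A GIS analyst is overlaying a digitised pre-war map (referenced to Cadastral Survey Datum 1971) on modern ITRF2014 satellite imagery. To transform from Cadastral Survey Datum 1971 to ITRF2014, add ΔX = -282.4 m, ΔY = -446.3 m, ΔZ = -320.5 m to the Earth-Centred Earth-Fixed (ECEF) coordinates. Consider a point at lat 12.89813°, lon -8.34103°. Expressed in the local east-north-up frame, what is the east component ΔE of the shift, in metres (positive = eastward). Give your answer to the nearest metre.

ΔE = -483 m

The local east axis at (φ, λ) is (−sin λ, cos λ, 0), so ΔE = −sin(-8.34103°)·(-282.4) + cos(-8.34103°)·(-446.3) = -482.55 m.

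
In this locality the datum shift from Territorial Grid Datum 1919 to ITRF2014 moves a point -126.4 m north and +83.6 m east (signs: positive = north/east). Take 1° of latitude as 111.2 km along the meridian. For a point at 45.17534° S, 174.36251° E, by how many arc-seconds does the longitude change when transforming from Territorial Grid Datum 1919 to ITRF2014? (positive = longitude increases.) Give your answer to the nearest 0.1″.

At latitude -45.17534°, cos φ = 0.704940.
1° of longitude at this latitude = 111.2 × cos φ = 78.39 km, so Δλ = 83.6 / 78389.3 = 0.0010665° = 3.839″.

Δλ = 3.8″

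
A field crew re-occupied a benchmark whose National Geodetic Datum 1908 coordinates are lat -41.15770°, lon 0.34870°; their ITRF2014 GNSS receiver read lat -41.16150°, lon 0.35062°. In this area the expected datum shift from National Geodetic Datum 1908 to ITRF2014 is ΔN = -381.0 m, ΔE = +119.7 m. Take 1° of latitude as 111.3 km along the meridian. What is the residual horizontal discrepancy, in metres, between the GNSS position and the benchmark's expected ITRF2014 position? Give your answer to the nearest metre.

Observed coordinate differences: Δφ = -0.00380°, Δλ = +0.00192°.
Converting to metres (1° lat = 111300 m, cos φ = 0.752901): observed ΔN = -422.9 m, observed ΔE = 160.9 m.
Subtracting the expected shift leaves a residual of -422.9 − (-381.0) = -41.9 m north and 160.9 − (119.7) = 41.2 m east.
Residual distance = √((-41.9)² + 41.2²) = 58.8 m.

59 m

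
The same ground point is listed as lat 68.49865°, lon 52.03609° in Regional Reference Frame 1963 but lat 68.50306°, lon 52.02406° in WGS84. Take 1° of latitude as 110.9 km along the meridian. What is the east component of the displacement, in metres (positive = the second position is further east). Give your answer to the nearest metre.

Δφ = 68.50306° − 68.49865° = +0.00441°; Δλ = 52.02406° − 52.03609° = -0.01203°.
ΔN = Δφ × 110900 = 489.1 m; ΔE = Δλ × 110900 × cos(68.49865°) = -0.01203 × 110900 × 0.366523 = -489.0 m.

ΔE = -489 m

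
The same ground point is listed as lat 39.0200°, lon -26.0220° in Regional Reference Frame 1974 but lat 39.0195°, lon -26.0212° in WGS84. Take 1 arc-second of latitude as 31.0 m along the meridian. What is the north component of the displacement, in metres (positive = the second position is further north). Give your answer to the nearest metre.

ΔN = -56 m

Δφ = 39.0195° − 39.0200° = -0.0005°; Δλ = -26.0212° − -26.0220° = +0.0008°.
1° of latitude = 3600 × 31.00 = 111600 m.
ΔN = Δφ × 111600 = -55.8 m; ΔE = Δλ × 111600 × cos(39.0200°) = +0.0008 × 111600 × 0.776926 = 69.4 m.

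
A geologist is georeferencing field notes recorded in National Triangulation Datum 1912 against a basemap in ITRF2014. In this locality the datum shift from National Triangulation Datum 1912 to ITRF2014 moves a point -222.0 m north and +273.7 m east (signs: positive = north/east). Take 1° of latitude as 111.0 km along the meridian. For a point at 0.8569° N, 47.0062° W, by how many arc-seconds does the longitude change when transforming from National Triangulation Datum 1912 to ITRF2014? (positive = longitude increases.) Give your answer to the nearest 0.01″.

Δλ = 8.88″

At latitude 0.8569°, cos φ = 0.999888.
1° of longitude at this latitude = 111.0 × cos φ = 110.99 km, so Δλ = 273.7 / 110987.6 = 0.0024660° = 8.878″.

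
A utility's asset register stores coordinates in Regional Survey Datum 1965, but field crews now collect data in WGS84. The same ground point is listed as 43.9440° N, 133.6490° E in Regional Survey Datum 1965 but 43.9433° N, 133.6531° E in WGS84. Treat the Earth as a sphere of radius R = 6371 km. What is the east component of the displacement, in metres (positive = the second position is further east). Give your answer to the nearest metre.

ΔE = 328 m

Δφ = 43.9433° − 43.9440° = -0.0007°; Δλ = 133.6531° − 133.6490° = +0.0041°.
1° along a meridian = πR/180 = 111195 m.
ΔN = Δφ × 111195 = -77.8 m; ΔE = Δλ × 111195 × cos(43.9440°) = +0.0041 × 111195 × 0.720018 = 328.3 m.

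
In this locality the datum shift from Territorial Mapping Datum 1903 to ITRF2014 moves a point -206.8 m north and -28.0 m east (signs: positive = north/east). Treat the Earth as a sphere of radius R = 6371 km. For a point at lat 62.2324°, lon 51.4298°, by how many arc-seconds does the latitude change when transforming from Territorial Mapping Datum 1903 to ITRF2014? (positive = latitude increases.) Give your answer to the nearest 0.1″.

On a sphere of radius R, 1 rad of latitude = R, so Δφ = ΔN / R = -206.8 / 6371000 = -3.2460e-05 rad = -6.695″.

Δφ = -6.7″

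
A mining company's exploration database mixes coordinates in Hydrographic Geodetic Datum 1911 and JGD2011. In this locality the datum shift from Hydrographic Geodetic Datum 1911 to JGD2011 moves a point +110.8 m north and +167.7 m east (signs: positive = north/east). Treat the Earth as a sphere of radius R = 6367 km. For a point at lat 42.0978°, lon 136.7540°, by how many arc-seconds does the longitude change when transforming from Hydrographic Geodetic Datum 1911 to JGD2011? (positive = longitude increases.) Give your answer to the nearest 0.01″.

At latitude 42.0978°, cos φ = 0.742002.
One radian of longitude at latitude φ spans R cos φ, so Δλ = ΔE / (R cos φ) = 167.7 / (6367000 × 0.742002) = 3.5497e-05 rad = 7.322″.

Δλ = 7.32″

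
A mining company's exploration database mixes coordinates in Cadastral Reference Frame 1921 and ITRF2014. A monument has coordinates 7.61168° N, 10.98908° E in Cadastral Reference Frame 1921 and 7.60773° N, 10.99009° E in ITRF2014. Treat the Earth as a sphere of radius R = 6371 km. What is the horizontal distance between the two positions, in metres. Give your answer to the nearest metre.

Δφ = 7.60773° − 7.61168° = -0.00395°; Δλ = 10.99009° − 10.98908° = +0.00101°.
1° along a meridian = πR/180 = 111195 m.
ΔN = Δφ × 111195 = -439.2 m; ΔE = Δλ × 111195 × cos(7.61168°) = +0.00101 × 111195 × 0.991189 = 111.3 m.
Distance = √(ΔE² + ΔN²) = √(111.3² + (-439.2)²) = 453.1 m.

453 m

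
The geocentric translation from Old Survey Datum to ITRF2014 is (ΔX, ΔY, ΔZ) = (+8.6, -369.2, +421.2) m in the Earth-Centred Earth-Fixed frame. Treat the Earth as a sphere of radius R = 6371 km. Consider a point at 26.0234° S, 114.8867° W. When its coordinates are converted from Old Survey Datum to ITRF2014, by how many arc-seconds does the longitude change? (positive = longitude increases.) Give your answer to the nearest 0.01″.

sin φ = -0.438738, cos φ = 0.898615, sin λ = -0.907142, cos λ = -0.420825.
East component: ΔE = −sin λ·ΔX + cos λ·ΔY = −(-0.907142)(8.6) + (-0.420825)(-369.2) = 163.17 m.
1° of latitude spans πR/180 = 111195 m; at latitude φ, 1° of longitude spans that × cos φ = 99921.4 m, so Δλ = 163.17 / 99921.4 × 3600 = 5.879″.

Δλ = 5.88″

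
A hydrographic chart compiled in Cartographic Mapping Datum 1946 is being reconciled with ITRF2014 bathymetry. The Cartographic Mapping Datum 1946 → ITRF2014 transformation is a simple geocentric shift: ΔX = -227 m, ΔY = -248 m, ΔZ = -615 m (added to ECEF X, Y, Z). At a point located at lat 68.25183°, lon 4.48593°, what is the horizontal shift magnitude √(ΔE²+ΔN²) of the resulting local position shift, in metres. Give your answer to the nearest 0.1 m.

229.5 m

At φ = 68.25183°, λ = 4.48593°: sin φ = 0.928821, cos φ = 0.370528, sin λ = 0.078214, cos λ = 0.996937.
ΔE = −sin λ·ΔX + cos λ·ΔY = −(0.078214)·(-227) + (0.996937)·(-248) = -229.49 m.
ΔN = −sin φ cos λ·ΔX − sin φ sin λ·ΔY + cos φ·ΔZ = −(0.928821)(0.996937)(-227) − (0.928821)(0.078214)(-248) + (0.370528)(-615) = 0.34 m.
Horizontal magnitude = √(ΔE² + ΔN²) = √((-229.49)² + 0.34²) = 229.49 m.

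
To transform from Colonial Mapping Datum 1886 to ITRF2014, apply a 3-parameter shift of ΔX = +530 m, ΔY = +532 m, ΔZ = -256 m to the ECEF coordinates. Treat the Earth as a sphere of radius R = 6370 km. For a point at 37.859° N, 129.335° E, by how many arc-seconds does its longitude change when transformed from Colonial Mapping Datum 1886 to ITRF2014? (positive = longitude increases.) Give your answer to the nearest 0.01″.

Δλ = -30.64″

sin φ = 0.613720, cos φ = 0.789523, sin λ = 0.773453, cos λ = -0.633853.
East component: ΔE = −sin λ·ΔX + cos λ·ΔY = −(0.773453)(530) + (-0.633853)(532) = -747.14 m.
1° of latitude spans πR/180 = 111177 m; at latitude φ, 1° of longitude spans that × cos φ = 87777.2 m, so Δλ = -747.14 / 87777.2 × 3600 = -30.642″.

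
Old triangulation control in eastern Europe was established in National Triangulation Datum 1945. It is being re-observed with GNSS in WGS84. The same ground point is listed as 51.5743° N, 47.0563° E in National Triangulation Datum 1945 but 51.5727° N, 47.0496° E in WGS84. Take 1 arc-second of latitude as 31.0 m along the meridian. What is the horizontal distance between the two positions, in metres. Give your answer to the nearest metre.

Δφ = 51.5727° − 51.5743° = -0.0016°; Δλ = 47.0496° − 47.0563° = -0.0067°.
1° of latitude = 3600 × 31.00 = 111600 m.
ΔN = Δφ × 111600 = -178.6 m; ΔE = Δλ × 111600 × cos(51.5743°) = -0.0067 × 111600 × 0.621499 = -464.7 m.
Distance = √(ΔE² + ΔN²) = √((-464.7)² + (-178.6)²) = 497.8 m.

498 m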